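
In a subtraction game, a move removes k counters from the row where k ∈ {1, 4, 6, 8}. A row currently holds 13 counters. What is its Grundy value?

Build the Grundy sequence with g(k) = mex{g(k−s) : s ∈ {1, 4, 6, 8}, s ≤ k}:
g(0) = mex{} = 0
g(1) = mex{0} = 1
g(2) = mex{1} = 0
g(3) = mex{0} = 1
g(4) = mex{0,1} = 2
g(5) = mex{1,2} = 0
g(6) = mex{0} = 1
g(7) = mex{1} = 0
g(8) = mex{0,2} = 1
g(9) = mex{0,1} = 2
g(10) = mex{0,1,2} = 3
g(11) = mex{0,1,3} = 2
g(12) = mex{1,2} = 0
g(13) = mex{0,2} = 1
So g(13) = 1.

1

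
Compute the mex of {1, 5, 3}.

0

0 is not in the set, so the mex is 0.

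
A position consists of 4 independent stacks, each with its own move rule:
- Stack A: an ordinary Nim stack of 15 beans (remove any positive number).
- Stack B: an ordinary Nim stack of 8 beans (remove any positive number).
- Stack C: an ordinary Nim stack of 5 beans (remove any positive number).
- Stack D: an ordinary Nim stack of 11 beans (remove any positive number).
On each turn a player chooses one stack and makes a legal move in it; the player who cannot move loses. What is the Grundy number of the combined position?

9

Stack A is a plain Nim stack of size 15, so its Grundy value is 15.
Stack B is a plain Nim stack of size 8, so its Grundy value is 8.
Stack C is a plain Nim stack of size 5, so its Grundy value is 5.
Stack D is a plain Nim stack of size 11, so its Grundy value is 11.
By the Sprague-Grundy theorem, the Grundy value of a sum of independent games is the XOR of the component values.
Combined value = 15 XOR 8 XOR 5 XOR 11 = 9.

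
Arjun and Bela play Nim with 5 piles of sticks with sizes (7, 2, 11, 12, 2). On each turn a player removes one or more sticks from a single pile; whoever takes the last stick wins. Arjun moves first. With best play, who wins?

Bela wins

Nim-sum: 7 ^ 2 ^ 11 ^ 12 ^ 2 = 0.
The nim-sum is 0, so this is a P-position: the player to move is in a losing position under optimal play; Arjun is about to move from it and so loses — Bela wins.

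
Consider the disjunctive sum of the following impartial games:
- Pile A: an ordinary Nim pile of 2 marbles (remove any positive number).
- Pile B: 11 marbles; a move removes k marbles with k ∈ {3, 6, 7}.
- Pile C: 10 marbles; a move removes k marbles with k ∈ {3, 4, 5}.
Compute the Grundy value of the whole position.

2

Pile A is a plain Nim pile of size 2, so its Grundy value is 2.
For pile B, compute g(0), g(1), … with moves {3, 6, 7}:
g(0) = mex{} = 0
g(1) = mex{} = 0
g(2) = mex{} = 0
g(3) = mex{0} = 1
g(4) = mex{0} = 1
g(5) = mex{0} = 1
g(6) = mex{0,1} = 2
g(7) = mex{0,1} = 2
g(8) = mex{0,1} = 2
g(9) = mex{0,1,2} = 3
g(10) = mex{1,2} = 0
g(11) = mex{1,2} = 0
So g(11) = 0.
For pile C, compute g(0), g(1), … with moves {3, 4, 5}:
k:     0  1  2  3  4  5  6  7  8  9 10
g(k):  0  0  0  1  1  1  2  2  0  0  0
So g(10) = 0.
By the Sprague-Grundy theorem, the Grundy value of a sum of independent games is the XOR of the component values.
Combined value = 2 XOR 0 XOR 0 = 2.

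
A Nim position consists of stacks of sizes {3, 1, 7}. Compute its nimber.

5

Nim-sum: 3 ^ 1 ^ 7 = 5.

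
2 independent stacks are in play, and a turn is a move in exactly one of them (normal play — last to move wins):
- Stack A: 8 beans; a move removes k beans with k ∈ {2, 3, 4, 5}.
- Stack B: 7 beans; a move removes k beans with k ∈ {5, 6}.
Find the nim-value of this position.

Grundy values for stack A (subtraction set {2, 3, 4, 5}):
k:     0  1  2  3  4  5  6  7  8
g(k):  0  0  1  1  2  2  3  0  0
So g(8) = 0.
Build the Grundy sequence for stack B with g(k) = mex{g(k−s) : s ∈ {5, 6}, s ≤ k}:
g(0) = mex{} = 0
g(1) = mex{} = 0
g(2) = mex{} = 0
g(3) = mex{} = 0
g(4) = mex{} = 0
g(5) = mex{0} = 1
g(6) = mex{0} = 1
g(7) = mex{0} = 1
So g(7) = 1.
The value of a disjunctive sum is the nim-sum of the parts.
Combined value = 0 XOR 1 = 1.

1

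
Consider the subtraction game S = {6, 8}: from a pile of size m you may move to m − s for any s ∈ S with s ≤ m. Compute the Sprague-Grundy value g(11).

1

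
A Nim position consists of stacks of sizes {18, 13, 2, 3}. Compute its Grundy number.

Nim-sum: 18 ^ 13 ^ 2 ^ 3 = 30.

30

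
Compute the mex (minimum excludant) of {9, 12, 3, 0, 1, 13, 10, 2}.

4

The values 0, 1, 2, 3 are all present; 4 is the first non-negative integer missing from the set.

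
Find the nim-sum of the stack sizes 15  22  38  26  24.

In binary:
  001111  (15)
  010110  (22)
  100110  (38)
  011010  (26)
  011000  (24)
  ------
  111101  (61)

61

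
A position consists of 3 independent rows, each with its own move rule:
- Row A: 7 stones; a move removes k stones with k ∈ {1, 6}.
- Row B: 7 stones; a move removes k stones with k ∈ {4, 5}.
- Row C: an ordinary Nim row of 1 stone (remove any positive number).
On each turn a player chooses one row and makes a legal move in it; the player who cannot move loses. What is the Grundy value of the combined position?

0

For row A, compute g(0), g(1), … with moves {1, 6}:
g(0) = mex{} = 0
g(1) = mex{0} = 1
g(2) = mex{1} = 0
g(3) = mex{0} = 1
g(4) = mex{1} = 0
g(5) = mex{0} = 1
g(6) = mex{0,1} = 2
g(7) = mex{1,2} = 0
So g(7) = 0.
Grundy values for row B (subtraction set {4, 5}):
g(0) = mex{} = 0
g(1) = mex{} = 0
g(2) = mex{} = 0
g(3) = mex{} = 0
g(4) = mex{0} = 1
g(5) = mex{0} = 1
g(6) = mex{0} = 1
g(7) = mex{0} = 1
So g(7) = 1.
Row C is a plain Nim row of size 1, so its Grundy value is 1.
The value of a disjunctive sum is the nim-sum of the parts.
Combined value = 0 ⊕ 1 ⊕ 1 = 0.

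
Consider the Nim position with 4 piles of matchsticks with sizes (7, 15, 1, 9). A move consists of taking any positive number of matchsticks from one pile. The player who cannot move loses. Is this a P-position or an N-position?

P-position

In binary:
  0111  (7)
  1111  (15)
  0001  (1)
  1001  (9)
  ----
  0000  (0)
The nim-sum is 0, so this is a P-position: the player to move is in a losing position under optimal play.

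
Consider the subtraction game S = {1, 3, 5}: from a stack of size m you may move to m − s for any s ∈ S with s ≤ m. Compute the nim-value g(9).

Grundy values for subtraction set {1, 3, 5}:
g(0) = mex{} = 0
g(1) = mex{0} = 1
g(2) = mex{1} = 0
g(3) = mex{0} = 1
g(4) = mex{1} = 0
g(5) = mex{0} = 1
g(6) = mex{1} = 0
g(7) = mex{0} = 1
g(8) = mex{1} = 0
g(9) = mex{0} = 1
So g(9) = 1.

1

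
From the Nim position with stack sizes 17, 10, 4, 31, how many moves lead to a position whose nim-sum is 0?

Compute the nim-sum pairwise:
17 ⊕ 10 = 27
27 ⊕ 4 = 31
31 ⊕ 31 = 0
The nim-sum is already 0, so every move leaves a nonzero nim-sum — there are no winning moves.

0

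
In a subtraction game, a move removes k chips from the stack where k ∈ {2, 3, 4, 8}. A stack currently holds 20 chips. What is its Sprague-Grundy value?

Compute g(0), g(1), … for moves {2, 3, 4, 8}:
k:     0  1  2  3  4  5  6  7  8  9 10 11 12 13 14 15 16 17 18 19 20
g(k):  0  0  1  1  2  2  0  0  1  1  2  2  0  0  1  1  2  2  0  0  1
So g(20) = 1.

1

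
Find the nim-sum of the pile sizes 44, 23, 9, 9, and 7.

60

Nim-sum: 44 ⊕ 23 ⊕ 9 ⊕ 9 ⊕ 7 = 60.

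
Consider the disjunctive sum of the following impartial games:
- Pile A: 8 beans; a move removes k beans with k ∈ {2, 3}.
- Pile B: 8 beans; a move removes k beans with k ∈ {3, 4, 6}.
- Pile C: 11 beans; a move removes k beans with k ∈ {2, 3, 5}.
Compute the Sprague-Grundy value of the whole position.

1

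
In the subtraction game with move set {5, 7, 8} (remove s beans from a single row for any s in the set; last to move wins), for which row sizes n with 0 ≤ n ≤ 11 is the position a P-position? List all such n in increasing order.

0, 1, 2, 3, 4

Grundy values for subtraction set {5, 7, 8}:
k:     0  1  2  3  4  5  6  7  8  9 10 11
g(k):  0  0  0  0  0  1  1  1  1  1  2  2
The P-positions (g = 0) in 0..11 are 0, 1, 2, 3, 4.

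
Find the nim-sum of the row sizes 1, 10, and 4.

Compute the nim-sum pairwise:
1 ⊕ 10 = 11
11 ⊕ 4 = 15

15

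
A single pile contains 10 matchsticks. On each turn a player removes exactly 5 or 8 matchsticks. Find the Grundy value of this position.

2

Build the Grundy sequence with g(k) = mex{g(k−s) : s ∈ {5, 8}, s ≤ k}:
k:     0  1  2  3  4  5  6  7  8  9 10
g(k):  0  0  0  0  0  1  1  1  1  1  2
So g(10) = 2.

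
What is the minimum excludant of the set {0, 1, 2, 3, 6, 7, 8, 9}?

4

The values 0, 1, 2, 3 are all present; 4 is the first non-negative integer missing from the set.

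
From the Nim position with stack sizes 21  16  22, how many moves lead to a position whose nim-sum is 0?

3

Compute the nim-sum pairwise:
21 XOR 16 = 5
5 XOR 22 = 19
The overall nim-sum is X = 19. A stack of size p has a winning move iff p XOR X < p (reduce it to p XOR X).
  21: 21 XOR 19 = 6 < 21 — winning move (to 6).
  16: 16 XOR 19 = 3 < 16 — winning move (to 3).
  22: 22 XOR 19 = 5 < 22 — winning move (to 5).
That gives 3 winning moves.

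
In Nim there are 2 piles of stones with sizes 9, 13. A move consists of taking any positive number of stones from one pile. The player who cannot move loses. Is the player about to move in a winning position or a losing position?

Winning position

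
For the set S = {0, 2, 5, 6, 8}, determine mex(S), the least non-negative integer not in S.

1

0 is in the set but 1 is not, so the mex is 1.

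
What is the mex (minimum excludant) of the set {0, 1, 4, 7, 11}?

2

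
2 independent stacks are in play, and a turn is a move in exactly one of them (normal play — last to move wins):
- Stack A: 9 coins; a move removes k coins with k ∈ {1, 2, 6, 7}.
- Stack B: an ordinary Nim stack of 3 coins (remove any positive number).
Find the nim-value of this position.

Grundy values for stack A (subtraction set {1, 2, 6, 7}):
k:     0  1  2  3  4  5  6  7  8  9
g(k):  0  1  2  0  1  2  3  4  0  1
So g(9) = 1.
Stack B is a plain Nim stack of size 3, so its Grundy value is 3.
The value of a disjunctive sum is the nim-sum of the parts.
Combined value = 1 ⊕ 3 = 2.

2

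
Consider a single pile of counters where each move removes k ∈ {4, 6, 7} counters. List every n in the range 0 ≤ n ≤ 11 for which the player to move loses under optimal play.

0, 1, 2, 3, 11

Build the Grundy sequence with g(k) = mex{g(k−s) : s ∈ {4, 6, 7}, s ≤ k}:
g(0) = mex{} = 0
g(1) = mex{} = 0
g(2) = mex{} = 0
g(3) = mex{} = 0
g(4) = mex{0} = 1
g(5) = mex{0} = 1
g(6) = mex{0} = 1
g(7) = mex{0} = 1
g(8) = mex{0,1} = 2
g(9) = mex{0,1} = 2
g(10) = mex{0,1} = 2
g(11) = mex{1} = 0
The P-positions (g = 0) in 0..11 are 0, 1, 2, 3, 11.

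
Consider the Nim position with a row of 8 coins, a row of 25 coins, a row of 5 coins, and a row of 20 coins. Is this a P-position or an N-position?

P-position

Nim-sum: 8 XOR 25 XOR 5 XOR 20 = 0.
The nim-sum is 0, so this is a P-position: the player to move is in a losing position under optimal play.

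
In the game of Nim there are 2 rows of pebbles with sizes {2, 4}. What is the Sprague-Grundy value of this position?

Write each in binary and XOR column by column:
  010  (2)
  100  (4)
  ---
  110  (6)

6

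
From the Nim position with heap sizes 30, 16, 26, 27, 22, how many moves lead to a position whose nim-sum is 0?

Bitwise XOR of the heap sizes:
  11110  (30)
  10000  (16)
  11010  (26)
  11011  (27)
  10110  (22)
  -----
  11001  (25)
The overall nim-sum is X = 25. A heap of size p has a winning move iff p XOR X < p (reduce it to p XOR X).
  30: 30 XOR 25 = 7 < 30 — winning move (to 7).
  16: 16 XOR 25 = 9 < 16 — winning move (to 9).
  26: 26 XOR 25 = 3 < 26 — winning move (to 3).
  27: 27 XOR 25 = 2 < 27 — winning move (to 2).
  22: 22 XOR 25 = 15 < 22 — winning move (to 15).
That gives 5 winning moves.

5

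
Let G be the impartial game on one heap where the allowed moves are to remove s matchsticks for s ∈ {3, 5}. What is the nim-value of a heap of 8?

0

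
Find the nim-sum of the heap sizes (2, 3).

Compute the nim-sum pairwise:
2 ⊕ 3 = 1

1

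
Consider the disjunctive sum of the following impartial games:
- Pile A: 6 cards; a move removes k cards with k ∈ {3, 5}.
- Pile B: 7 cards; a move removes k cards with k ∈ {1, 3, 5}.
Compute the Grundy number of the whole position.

3

Build the Grundy sequence for pile A with g(k) = mex{g(k−s) : s ∈ {3, 5}, s ≤ k}:
g(0) = mex{} = 0
g(1) = mex{} = 0
g(2) = mex{} = 0
g(3) = mex{0} = 1
g(4) = mex{0} = 1
g(5) = mex{0} = 1
g(6) = mex{0,1} = 2
So g(6) = 2.
Build the Grundy sequence for pile B with g(k) = mex{g(k−s) : s ∈ {1, 3, 5}, s ≤ k}:
g(0) = mex{} = 0
g(1) = mex{0} = 1
g(2) = mex{1} = 0
g(3) = mex{0} = 1
g(4) = mex{1} = 0
g(5) = mex{0} = 1
g(6) = mex{1} = 0
g(7) = mex{0} = 1
So g(7) = 1.
The value of a disjunctive sum is the nim-sum of the parts.
Combined value = 2 ⊕ 1 = 3.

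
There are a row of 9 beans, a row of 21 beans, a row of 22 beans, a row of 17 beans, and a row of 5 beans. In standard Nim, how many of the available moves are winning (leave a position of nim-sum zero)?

3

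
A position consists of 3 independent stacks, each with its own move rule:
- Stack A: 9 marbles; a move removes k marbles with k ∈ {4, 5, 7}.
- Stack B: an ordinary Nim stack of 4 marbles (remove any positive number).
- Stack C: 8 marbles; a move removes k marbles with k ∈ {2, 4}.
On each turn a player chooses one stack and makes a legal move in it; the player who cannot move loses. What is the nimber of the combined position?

7

Build the Grundy sequence for stack A with g(k) = mex{g(k−s) : s ∈ {4, 5, 7}, s ≤ k}:
k:     0  1  2  3  4  5  6  7  8  9
g(k):  0  0  0  0  1  1  1  1  2  2
So g(9) = 2.
Stack B is a plain Nim stack of size 4, so its Grundy value is 4.
For stack C, compute g(0), g(1), … with moves {2, 4}:
g(0) = mex{} = 0
g(1) = mex{} = 0
g(2) = mex{0} = 1
g(3) = mex{0} = 1
g(4) = mex{0,1} = 2
g(5) = mex{0,1} = 2
g(6) = mex{1,2} = 0
g(7) = mex{1,2} = 0
g(8) = mex{0,2} = 1
So g(8) = 1.
By the Sprague-Grundy theorem, the Grundy value of a sum of independent games is the XOR of the component values.
Combined value = 2 XOR 4 XOR 1 = 7.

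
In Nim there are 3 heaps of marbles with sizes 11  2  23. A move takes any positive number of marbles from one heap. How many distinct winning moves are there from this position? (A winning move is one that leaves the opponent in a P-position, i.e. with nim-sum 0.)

Compute the nim-sum pairwise:
11 ⊕ 2 = 9
9 ⊕ 23 = 30
The overall nim-sum is X = 30. A heap of size p has a winning move iff p XOR X < p (reduce it to p XOR X).
  11: 11 XOR 30 = 21 ≥ 11 — no move.
  2: 2 XOR 30 = 28 ≥ 2 — no move.
  23: 23 XOR 30 = 9 < 23 — winning move (to 9).
That gives 1 winning move.

1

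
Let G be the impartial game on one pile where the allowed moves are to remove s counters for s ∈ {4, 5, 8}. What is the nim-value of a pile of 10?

Grundy values for subtraction set {4, 5, 8}:
g(0) = mex{} = 0
g(1) = mex{} = 0
g(2) = mex{} = 0
g(3) = mex{} = 0
g(4) = mex{0} = 1
g(5) = mex{0} = 1
g(6) = mex{0} = 1
g(7) = mex{0} = 1
g(8) = mex{0,1} = 2
g(9) = mex{0,1} = 2
g(10) = mex{0,1} = 2
So g(10) = 2.

2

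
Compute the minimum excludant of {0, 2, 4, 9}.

0 is in the set but 1 is not, so the mex is 1.

1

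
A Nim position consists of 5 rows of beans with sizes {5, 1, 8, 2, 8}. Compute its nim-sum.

Nim-sum: 5 XOR 1 XOR 8 XOR 2 XOR 8 = 6.

6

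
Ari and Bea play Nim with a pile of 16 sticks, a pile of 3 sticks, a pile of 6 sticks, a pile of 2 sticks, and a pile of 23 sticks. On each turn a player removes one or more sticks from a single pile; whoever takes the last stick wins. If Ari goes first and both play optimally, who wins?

Bea wins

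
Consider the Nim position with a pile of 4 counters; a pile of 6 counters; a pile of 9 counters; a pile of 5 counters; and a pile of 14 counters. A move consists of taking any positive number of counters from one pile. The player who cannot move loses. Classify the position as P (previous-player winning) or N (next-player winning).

P-position

Bitwise XOR of the heap sizes:
  0100  (4)
  0110  (6)
  1001  (9)
  0101  (5)
  1110  (14)
  ----
  0000  (0)
The nim-sum is 0, so this is a P-position: the player to move is in a losing position under optimal play.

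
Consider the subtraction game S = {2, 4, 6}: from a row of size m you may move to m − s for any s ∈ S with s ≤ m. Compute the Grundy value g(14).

3

Grundy values for subtraction set {2, 4, 6}:
k:     0  1  2  3  4  5  6  7  8  9 10 11 12 13 14
g(k):  0  0  1  1  2  2  3  3  0  0  1  1  2  2  3
So g(14) = 3.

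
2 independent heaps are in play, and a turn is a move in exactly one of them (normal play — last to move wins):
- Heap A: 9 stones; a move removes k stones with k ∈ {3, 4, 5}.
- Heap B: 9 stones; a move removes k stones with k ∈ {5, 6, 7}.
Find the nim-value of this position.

Build the Grundy sequence for heap A with g(k) = mex{g(k−s) : s ∈ {3, 4, 5}, s ≤ k}:
k:     0  1  2  3  4  5  6  7  8  9
g(k):  0  0  0  1  1  1  2  2  0  0
So g(9) = 0.
For heap B, compute g(0), g(1), … with moves {5, 6, 7}:
k:     0  1  2  3  4  5  6  7  8  9
g(k):  0  0  0  0  0  1  1  1  1  1
So g(9) = 1.
By the Sprague-Grundy theorem, the Grundy value of a sum of independent games is the XOR of the component values.
Combined value = 0 ⊕ 1 = 1.

1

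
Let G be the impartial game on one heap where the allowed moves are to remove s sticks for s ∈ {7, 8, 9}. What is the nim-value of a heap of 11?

1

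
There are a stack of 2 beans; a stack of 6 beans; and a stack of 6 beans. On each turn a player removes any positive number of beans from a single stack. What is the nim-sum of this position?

Nim-sum: 2 ⊕ 6 ⊕ 6 = 2.

2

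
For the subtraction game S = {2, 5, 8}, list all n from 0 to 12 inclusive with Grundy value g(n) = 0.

0, 1, 4, 7, 10, 11

Compute g(0), g(1), … for moves {2, 5, 8}:
k:     0  1  2  3  4  5  6  7  8  9 10 11 12
g(k):  0  0  1  1  0  2  1  0  2  1  0  0  1
The P-positions (g = 0) in 0..12 are 0, 1, 4, 7, 10, 11.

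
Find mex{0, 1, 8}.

2

The values 0, 1 are all present; 2 is the first non-negative integer missing from the set.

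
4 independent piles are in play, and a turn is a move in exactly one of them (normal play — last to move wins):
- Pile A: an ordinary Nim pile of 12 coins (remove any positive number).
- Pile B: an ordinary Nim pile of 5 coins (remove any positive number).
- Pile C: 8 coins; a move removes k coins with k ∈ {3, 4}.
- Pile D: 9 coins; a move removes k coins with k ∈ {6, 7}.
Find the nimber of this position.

8

Pile A is a plain Nim pile of size 12, so its Grundy value is 12.
Pile B is a plain Nim pile of size 5, so its Grundy value is 5.
Grundy values for pile C (subtraction set {3, 4}):
k:     0  1  2  3  4  5  6  7  8
g(k):  0  0  0  1  1  1  2  0  0
So g(8) = 0.
Build the Grundy sequence for pile D with g(k) = mex{g(k−s) : s ∈ {6, 7}, s ≤ k}:
g(0) = mex{} = 0
g(1) = mex{} = 0
g(2) = mex{} = 0
g(3) = mex{} = 0
g(4) = mex{} = 0
g(5) = mex{} = 0
g(6) = mex{0} = 1
g(7) = mex{0} = 1
g(8) = mex{0} = 1
g(9) = mex{0} = 1
So g(9) = 1.
By the Sprague-Grundy theorem, the Grundy value of a sum of independent games is the XOR of the component values.
Combined value = 12 ⊕ 5 ⊕ 0 ⊕ 1 = 8.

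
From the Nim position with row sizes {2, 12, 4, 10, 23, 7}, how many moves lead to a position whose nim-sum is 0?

Nim-sum: 2 ⊕ 12 ⊕ 4 ⊕ 10 ⊕ 23 ⊕ 7 = 16.
The overall nim-sum is X = 16. A row of size p has a winning move iff p XOR X < p (reduce it to p XOR X).
  2: 2 XOR 16 = 18 ≥ 2 — no move.
  12: 12 XOR 16 = 28 ≥ 12 — no move.
  4: 4 XOR 16 = 20 ≥ 4 — no move.
  10: 10 XOR 16 = 26 ≥ 10 — no move.
  23: 23 XOR 16 = 7 < 23 — winning move (to 7).
  7: 7 XOR 16 = 23 ≥ 7 — no move.
That gives 1 winning move.

1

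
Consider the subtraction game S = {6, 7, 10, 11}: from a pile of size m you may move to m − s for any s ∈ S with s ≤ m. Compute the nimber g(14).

Build the Grundy sequence with g(k) = mex{g(k−s) : s ∈ {6, 7, 10, 11}, s ≤ k}:
k:     0  1  2  3  4  5  6  7  8  9 10 11 12 13 14
g(k):  0  0  0  0  0  0  1  1  1  1  1  1  2  2  2
So g(14) = 2.

2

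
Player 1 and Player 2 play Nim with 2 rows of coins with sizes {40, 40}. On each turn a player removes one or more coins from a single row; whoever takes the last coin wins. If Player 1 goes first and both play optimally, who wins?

Player 2 wins

Compute the nim-sum pairwise:
40 ^ 40 = 0
The nim-sum is 0, so this is a P-position: the player to move is in a losing position under optimal play; Player 1 is about to move from it and so loses — Player 2 wins.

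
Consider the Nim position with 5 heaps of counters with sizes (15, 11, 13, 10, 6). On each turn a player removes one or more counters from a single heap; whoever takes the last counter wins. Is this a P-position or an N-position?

N-position

Bitwise XOR of the heap sizes:
  1111  (15)
  1011  (11)
  1101  (13)
  1010  (10)
  0110  (6)
  ----
  0101  (5)
The nim-sum is 5 ≠ 0, so this is an N-position: the player to move can win.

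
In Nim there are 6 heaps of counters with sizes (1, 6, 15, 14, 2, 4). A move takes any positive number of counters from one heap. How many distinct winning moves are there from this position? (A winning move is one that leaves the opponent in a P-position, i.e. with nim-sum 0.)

0

Write each in binary and XOR column by column:
  0001  (1)
  0110  (6)
  1111  (15)
  1110  (14)
  0010  (2)
  0100  (4)
  ----
  0000  (0)
The nim-sum is already 0, so every move leaves a nonzero nim-sum — there are no winning moves.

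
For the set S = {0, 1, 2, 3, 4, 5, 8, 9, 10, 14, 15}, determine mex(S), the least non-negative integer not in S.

6

The values 0, 1, 2, 3, 4, 5 are all present; 6 is the first non-negative integer missing from the set.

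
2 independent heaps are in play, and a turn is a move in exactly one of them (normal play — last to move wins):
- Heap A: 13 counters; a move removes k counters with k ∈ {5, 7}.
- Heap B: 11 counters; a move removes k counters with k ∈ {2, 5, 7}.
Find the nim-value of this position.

3

For heap A, compute g(0), g(1), … with moves {5, 7}:
k:     0  1  2  3  4  5  6  7  8  9 10 11 12 13
g(k):  0  0  0  0  0  1  1  1  1  1  2  2  0  0
So g(13) = 0.
Grundy values for heap B (subtraction set {2, 5, 7}):
k:     0  1  2  3  4  5  6  7  8  9 10 11
g(k):  0  0  1  1  0  2  1  3  2  2  0  3
So g(11) = 3.
The value of a disjunctive sum is the nim-sum of the parts.
Combined value = 0 ⊕ 3 = 3.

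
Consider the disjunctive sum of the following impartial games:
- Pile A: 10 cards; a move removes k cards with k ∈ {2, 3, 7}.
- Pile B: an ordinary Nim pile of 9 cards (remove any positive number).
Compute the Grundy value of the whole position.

Grundy values for pile A (subtraction set {2, 3, 7}):
k:     0  1  2  3  4  5  6  7  8  9 10
g(k):  0  0  1  1  2  0  0  1  1  2  0
So g(10) = 0.
Pile B is a plain Nim pile of size 9, so its Grundy value is 9.
The value of a disjunctive sum is the nim-sum of the parts.
Combined value = 0 XOR 9 = 9.

9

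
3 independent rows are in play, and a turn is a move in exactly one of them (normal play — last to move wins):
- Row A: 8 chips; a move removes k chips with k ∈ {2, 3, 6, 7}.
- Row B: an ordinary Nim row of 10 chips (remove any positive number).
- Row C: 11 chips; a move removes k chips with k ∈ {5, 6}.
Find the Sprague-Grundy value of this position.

8

For row A, compute g(0), g(1), … with moves {2, 3, 6, 7}:
k:     0  1  2  3  4  5  6  7  8
g(k):  0  0  1  1  2  0  3  1  2
So g(8) = 2.
Row B is a plain Nim row of size 10, so its Grundy value is 10.
For row C, compute g(0), g(1), … with moves {5, 6}:
g(0) = mex{} = 0
g(1) = mex{} = 0
g(2) = mex{} = 0
g(3) = mex{} = 0
g(4) = mex{} = 0
g(5) = mex{0} = 1
g(6) = mex{0} = 1
g(7) = mex{0} = 1
g(8) = mex{0} = 1
g(9) = mex{0} = 1
g(10) = mex{0,1} = 2
g(11) = mex{1} = 0
So g(11) = 0.
By the Sprague-Grundy theorem, the Grundy value of a sum of independent games is the XOR of the component values.
Combined value = 2 ⊕ 10 ⊕ 0 = 8.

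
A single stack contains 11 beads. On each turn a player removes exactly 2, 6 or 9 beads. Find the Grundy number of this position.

3

Compute g(0), g(1), … for moves {2, 6, 9}:
k:     0  1  2  3  4  5  6  7  8  9 10 11
g(k):  0  0  1  1  0  0  1  1  0  2  1  3
So g(11) = 3.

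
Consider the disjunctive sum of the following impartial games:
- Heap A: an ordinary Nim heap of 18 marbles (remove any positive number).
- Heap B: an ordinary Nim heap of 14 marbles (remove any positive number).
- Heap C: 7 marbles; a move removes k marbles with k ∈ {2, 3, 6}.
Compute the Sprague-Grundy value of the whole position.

29

Heap A is a plain Nim heap of size 18, so its Grundy value is 18.
Heap B is a plain Nim heap of size 14, so its Grundy value is 14.
For heap C, compute g(0), g(1), … with moves {2, 3, 6}:
k:     0  1  2  3  4  5  6  7
g(k):  0  0  1  1  2  0  3  1
So g(7) = 1.
By the Sprague-Grundy theorem, the Grundy value of a sum of independent games is the XOR of the component values.
Combined value = 18 XOR 14 XOR 1 = 29.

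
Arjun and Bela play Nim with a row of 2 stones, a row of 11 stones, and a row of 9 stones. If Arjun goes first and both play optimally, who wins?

Bela wins

Nim-sum: 2 XOR 11 XOR 9 = 0.
The nim-sum is 0, so this is a P-position: the player to move is in a losing position under optimal play; Arjun is about to move from it and so loses — Bela wins.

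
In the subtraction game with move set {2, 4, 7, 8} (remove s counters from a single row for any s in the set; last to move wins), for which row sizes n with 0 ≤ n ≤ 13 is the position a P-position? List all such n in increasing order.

0, 1, 6, 11, 12

Grundy values for subtraction set {2, 4, 7, 8}:
g(0) = mex{} = 0
g(1) = mex{} = 0
g(2) = mex{0} = 1
g(3) = mex{0} = 1
g(4) = mex{0,1} = 2
g(5) = mex{0,1} = 2
g(6) = mex{1,2} = 0
g(7) = mex{0,1,2} = 3
g(8) = mex{0,2} = 1
g(9) = mex{0,1,2,3} = 4
g(10) = mex{0,1} = 2
g(11) = mex{1,2,3,4} = 0
g(12) = mex{1,2} = 0
g(13) = mex{0,2,4} = 1
The P-positions (g = 0) in 0..13 are 0, 1, 6, 11, 12.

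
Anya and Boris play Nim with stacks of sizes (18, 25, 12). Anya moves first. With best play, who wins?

Anya wins

Compute the nim-sum pairwise:
18 ^ 25 = 11
11 ^ 12 = 7
The nim-sum is 7 ≠ 0, so this is an N-position: the player to move can win; Anya has a winning move.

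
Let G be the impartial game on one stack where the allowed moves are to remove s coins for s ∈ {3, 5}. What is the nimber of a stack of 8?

Build the Grundy sequence with g(k) = mex{g(k−s) : s ∈ {3, 5}, s ≤ k}:
g(0) = mex{} = 0
g(1) = mex{} = 0
g(2) = mex{} = 0
g(3) = mex{0} = 1
g(4) = mex{0} = 1
g(5) = mex{0} = 1
g(6) = mex{0,1} = 2
g(7) = mex{0,1} = 2
g(8) = mex{1} = 0
So g(8) = 0.

0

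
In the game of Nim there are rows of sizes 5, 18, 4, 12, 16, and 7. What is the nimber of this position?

Nim-sum: 5 XOR 18 XOR 4 XOR 12 XOR 16 XOR 7 = 8.

8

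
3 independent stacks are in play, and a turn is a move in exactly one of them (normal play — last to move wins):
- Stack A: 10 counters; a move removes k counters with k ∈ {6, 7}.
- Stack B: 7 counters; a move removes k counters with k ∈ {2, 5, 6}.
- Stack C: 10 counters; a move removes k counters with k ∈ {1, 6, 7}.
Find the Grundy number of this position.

0

Build the Grundy sequence for stack A with g(k) = mex{g(k−s) : s ∈ {6, 7}, s ≤ k}:
g(0) = mex{} = 0
g(1) = mex{} = 0
g(2) = mex{} = 0
g(3) = mex{} = 0
g(4) = mex{} = 0
g(5) = mex{} = 0
g(6) = mex{0} = 1
g(7) = mex{0} = 1
g(8) = mex{0} = 1
g(9) = mex{0} = 1
g(10) = mex{0} = 1
So g(10) = 1.
Grundy values for stack B (subtraction set {2, 5, 6}):
g(0) = mex{} = 0
g(1) = mex{} = 0
g(2) = mex{0} = 1
g(3) = mex{0} = 1
g(4) = mex{1} = 0
g(5) = mex{0,1} = 2
g(6) = mex{0} = 1
g(7) = mex{0,1,2} = 3
So g(7) = 3.
Grundy values for stack C (subtraction set {1, 6, 7}):
g(0) = mex{} = 0
g(1) = mex{0} = 1
g(2) = mex{1} = 0
g(3) = mex{0} = 1
g(4) = mex{1} = 0
g(5) = mex{0} = 1
g(6) = mex{0,1} = 2
g(7) = mex{0,1,2} = 3
g(8) = mex{0,1,3} = 2
g(9) = mex{0,1,2} = 3
g(10) = mex{0,1,3} = 2
So g(10) = 2.
The value of a disjunctive sum is the nim-sum of the parts.
Combined value = 1 XOR 3 XOR 2 = 0.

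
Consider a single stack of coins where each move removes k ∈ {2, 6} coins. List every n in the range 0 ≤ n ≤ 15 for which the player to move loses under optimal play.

0, 1, 4, 5, 8, 9, 12, 13

Grundy values for subtraction set {2, 6}:
k:     0  1  2  3  4  5  6  7  8  9 10 11 12 13 14 15
g(k):  0  0  1  1  0  0  1  1  0  0  1  1  0  0  1  1
The P-positions (g = 0) in 0..15 are 0, 1, 4, 5, 8, 9, 12, 13.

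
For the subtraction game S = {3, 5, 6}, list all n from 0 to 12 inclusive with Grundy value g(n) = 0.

0, 1, 2, 9, 10, 11

Compute g(0), g(1), … for moves {3, 5, 6}:
g(0) = mex{} = 0
g(1) = mex{} = 0
g(2) = mex{} = 0
g(3) = mex{0} = 1
g(4) = mex{0} = 1
g(5) = mex{0} = 1
g(6) = mex{0,1} = 2
g(7) = mex{0,1} = 2
g(8) = mex{0,1} = 2
g(9) = mex{1,2} = 0
g(10) = mex{1,2} = 0
g(11) = mex{1,2} = 0
g(12) = mex{0,2} = 1
The P-positions (g = 0) in 0..12 are 0, 1, 2, 9, 10, 11.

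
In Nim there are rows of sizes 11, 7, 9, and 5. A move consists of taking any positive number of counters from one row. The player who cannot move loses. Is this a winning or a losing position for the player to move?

Compute the nim-sum pairwise:
11 XOR 7 = 12
12 XOR 9 = 5
5 XOR 5 = 0
The nim-sum is 0, so this is a P-position: the player to move is in a losing position under optimal play.

Losing position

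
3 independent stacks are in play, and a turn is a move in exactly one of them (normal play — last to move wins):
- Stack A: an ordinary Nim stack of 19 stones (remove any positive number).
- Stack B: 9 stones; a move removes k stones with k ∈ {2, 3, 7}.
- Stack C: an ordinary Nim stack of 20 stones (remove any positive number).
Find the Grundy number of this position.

5

Stack A is a plain Nim stack of size 19, so its Grundy value is 19.
Grundy values for stack B (subtraction set {2, 3, 7}):
k:     0  1  2  3  4  5  6  7  8  9
g(k):  0  0  1  1  2  0  0  1  1  2
So g(9) = 2.
Stack C is a plain Nim stack of size 20, so its Grundy value is 20.
By the Sprague-Grundy theorem, the Grundy value of a sum of independent games is the XOR of the component values.
Combined value = 19 ⊕ 2 ⊕ 20 = 5.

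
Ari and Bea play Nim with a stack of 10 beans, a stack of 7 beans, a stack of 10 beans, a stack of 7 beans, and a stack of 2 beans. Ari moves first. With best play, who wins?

Compute the nim-sum pairwise:
10 XOR 7 = 13
13 XOR 10 = 7
7 XOR 7 = 0
0 XOR 2 = 2
The nim-sum is 2 ≠ 0, so this is an N-position: the player to move can win; Ari has a winning move.

Ari wins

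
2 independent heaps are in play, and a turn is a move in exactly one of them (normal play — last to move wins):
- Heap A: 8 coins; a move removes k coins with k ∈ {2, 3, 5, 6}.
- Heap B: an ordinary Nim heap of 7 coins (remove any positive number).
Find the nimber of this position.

7

Grundy values for heap A (subtraction set {2, 3, 5, 6}):
g(0) = mex{} = 0
g(1) = mex{} = 0
g(2) = mex{0} = 1
g(3) = mex{0} = 1
g(4) = mex{0,1} = 2
g(5) = mex{0,1} = 2
g(6) = mex{0,1,2} = 3
g(7) = mex{0,1,2} = 3
g(8) = mex{1,2,3} = 0
So g(8) = 0.
Heap B is a plain Nim heap of size 7, so its Grundy value is 7.
The value of a disjunctive sum is the nim-sum of the parts.
Combined value = 0 ⊕ 7 = 7.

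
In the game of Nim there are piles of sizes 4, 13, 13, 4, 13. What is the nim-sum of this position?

13

Bitwise XOR of the heap sizes:
  0100  (4)
  1101  (13)
  1101  (13)
  0100  (4)
  1101  (13)
  ----
  1101  (13)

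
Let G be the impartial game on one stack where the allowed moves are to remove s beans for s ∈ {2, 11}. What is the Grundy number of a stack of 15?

1

Compute g(0), g(1), … for moves {2, 11}:
k:     0  1  2  3  4  5  6  7  8  9 10 11 12 13 14 15
g(k):  0  0  1  1  0  0  1  1  0  0  1  1  2  0  0  1
So g(15) = 1.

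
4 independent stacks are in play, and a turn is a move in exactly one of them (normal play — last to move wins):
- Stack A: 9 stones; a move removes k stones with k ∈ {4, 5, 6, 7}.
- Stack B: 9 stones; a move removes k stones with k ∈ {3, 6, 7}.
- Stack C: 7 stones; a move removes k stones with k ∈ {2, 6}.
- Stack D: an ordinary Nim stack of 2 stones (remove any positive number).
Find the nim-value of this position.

2

Grundy values for stack A (subtraction set {4, 5, 6, 7}):
g(0) = mex{} = 0
g(1) = mex{} = 0
g(2) = mex{} = 0
g(3) = mex{} = 0
g(4) = mex{0} = 1
g(5) = mex{0} = 1
g(6) = mex{0} = 1
g(7) = mex{0} = 1
g(8) = mex{0,1} = 2
g(9) = mex{0,1} = 2
So g(9) = 2.
For stack B, compute g(0), g(1), … with moves {3, 6, 7}:
g(0) = mex{} = 0
g(1) = mex{} = 0
g(2) = mex{} = 0
g(3) = mex{0} = 1
g(4) = mex{0} = 1
g(5) = mex{0} = 1
g(6) = mex{0,1} = 2
g(7) = mex{0,1} = 2
g(8) = mex{0,1} = 2
g(9) = mex{0,1,2} = 3
So g(9) = 3.
Build the Grundy sequence for stack C with g(k) = mex{g(k−s) : s ∈ {2, 6}, s ≤ k}:
g(0) = mex{} = 0
g(1) = mex{} = 0
g(2) = mex{0} = 1
g(3) = mex{0} = 1
g(4) = mex{1} = 0
g(5) = mex{1} = 0
g(6) = mex{0} = 1
g(7) = mex{0} = 1
So g(7) = 1.
Stack D is a plain Nim stack of size 2, so its Grundy value is 2.
The value of a disjunctive sum is the nim-sum of the parts.
Combined value = 2 XOR 3 XOR 1 XOR 2 = 2.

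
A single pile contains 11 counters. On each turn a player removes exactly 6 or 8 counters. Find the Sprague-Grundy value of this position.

Compute g(0), g(1), … for moves {6, 8}:
k:     0  1  2  3  4  5  6  7  8  9 10 11
g(k):  0  0  0  0  0  0  1  1  1  1  1  1
So g(11) = 1.

1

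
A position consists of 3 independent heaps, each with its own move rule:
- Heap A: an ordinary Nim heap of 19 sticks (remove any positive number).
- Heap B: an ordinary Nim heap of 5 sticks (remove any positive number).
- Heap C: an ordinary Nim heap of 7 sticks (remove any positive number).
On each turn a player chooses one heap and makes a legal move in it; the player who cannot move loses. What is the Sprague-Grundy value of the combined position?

17

Heap A is a plain Nim heap of size 19, so its Grundy value is 19.
Heap B is a plain Nim heap of size 5, so its Grundy value is 5.
Heap C is a plain Nim heap of size 7, so its Grundy value is 7.
By the Sprague-Grundy theorem, the Grundy value of a sum of independent games is the XOR of the component values.
Combined value = 19 ⊕ 5 ⊕ 7 = 17.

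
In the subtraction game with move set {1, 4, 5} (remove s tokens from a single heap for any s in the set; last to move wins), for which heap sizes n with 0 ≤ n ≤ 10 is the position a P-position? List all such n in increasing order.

Grundy values for subtraction set {1, 4, 5}:
k:     0  1  2  3  4  5  6  7  8  9 10
g(k):  0  1  0  1  2  3  2  3  0  1  0
The P-positions (g = 0) in 0..10 are 0, 2, 8, 10.

0, 2, 8, 10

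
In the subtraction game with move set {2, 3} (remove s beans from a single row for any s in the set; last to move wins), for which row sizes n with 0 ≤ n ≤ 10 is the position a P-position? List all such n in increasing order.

Compute g(0), g(1), … for moves {2, 3}:
g(0) = mex{} = 0
g(1) = mex{} = 0
g(2) = mex{0} = 1
g(3) = mex{0} = 1
g(4) = mex{0,1} = 2
g(5) = mex{1} = 0
g(6) = mex{1,2} = 0
g(7) = mex{0,2} = 1
g(8) = mex{0} = 1
g(9) = mex{0,1} = 2
g(10) = mex{1} = 0
The P-positions (g = 0) in 0..10 are 0, 1, 5, 6, 10.

0, 1, 5, 6, 10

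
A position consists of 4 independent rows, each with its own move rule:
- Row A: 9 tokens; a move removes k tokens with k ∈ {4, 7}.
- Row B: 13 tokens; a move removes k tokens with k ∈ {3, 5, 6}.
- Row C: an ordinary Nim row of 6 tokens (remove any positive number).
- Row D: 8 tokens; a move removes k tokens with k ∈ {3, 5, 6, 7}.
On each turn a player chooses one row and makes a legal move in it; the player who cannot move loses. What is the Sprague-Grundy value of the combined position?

Grundy values for row A (subtraction set {4, 7}):
k:     0  1  2  3  4  5  6  7  8  9
g(k):  0  0  0  0  1  1  1  1  2  2
So g(9) = 2.
Grundy values for row B (subtraction set {3, 5, 6}):
g(0) = mex{} = 0
g(1) = mex{} = 0
g(2) = mex{} = 0
g(3) = mex{0} = 1
g(4) = mex{0} = 1
g(5) = mex{0} = 1
g(6) = mex{0,1} = 2
g(7) = mex{0,1} = 2
g(8) = mex{0,1} = 2
g(9) = mex{1,2} = 0
g(10) = mex{1,2} = 0
g(11) = mex{1,2} = 0
g(12) = mex{0,2} = 1
g(13) = mex{0,2} = 1
So g(13) = 1.
Row C is a plain Nim row of size 6, so its Grundy value is 6.
Build the Grundy sequence for row D with g(k) = mex{g(k−s) : s ∈ {3, 5, 6, 7}, s ≤ k}:
k:     0  1  2  3  4  5  6  7  8
g(k):  0  0  0  1  1  1  2  2  2
So g(8) = 2.
By the Sprague-Grundy theorem, the Grundy value of a sum of independent games is the XOR of the component values.
Combined value = 2 XOR 1 XOR 6 XOR 2 = 7.

7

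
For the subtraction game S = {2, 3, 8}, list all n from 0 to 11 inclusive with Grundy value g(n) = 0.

0, 1, 5, 6, 10, 11

Compute g(0), g(1), … for moves {2, 3, 8}:
g(0) = mex{} = 0
g(1) = mex{} = 0
g(2) = mex{0} = 1
g(3) = mex{0} = 1
g(4) = mex{0,1} = 2
g(5) = mex{1} = 0
g(6) = mex{1,2} = 0
g(7) = mex{0,2} = 1
g(8) = mex{0} = 1
g(9) = mex{0,1} = 2
g(10) = mex{1} = 0
g(11) = mex{1,2} = 0
The P-positions (g = 0) in 0..11 are 0, 1, 5, 6, 10, 11.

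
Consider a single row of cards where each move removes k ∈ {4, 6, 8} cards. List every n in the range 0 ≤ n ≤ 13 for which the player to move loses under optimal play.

0, 1, 2, 3, 12, 13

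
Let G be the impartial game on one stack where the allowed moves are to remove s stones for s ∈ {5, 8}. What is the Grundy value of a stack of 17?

Compute g(0), g(1), … for moves {5, 8}:
k:     0  1  2  3  4  5  6  7  8  9 10 11 12 13 14 15 16 17
g(k):  0  0  0  0  0  1  1  1  1  1  2  2  2  0  0  0  0  0
So g(17) = 0.

0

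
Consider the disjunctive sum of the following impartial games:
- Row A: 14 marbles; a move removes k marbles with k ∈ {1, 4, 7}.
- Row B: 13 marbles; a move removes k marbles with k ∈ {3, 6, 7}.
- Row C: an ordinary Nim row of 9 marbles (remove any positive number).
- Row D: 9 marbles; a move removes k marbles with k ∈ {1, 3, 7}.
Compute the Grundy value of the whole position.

8

Grundy values for row A (subtraction set {1, 4, 7}):
g(0) = mex{} = 0
g(1) = mex{0} = 1
g(2) = mex{1} = 0
g(3) = mex{0} = 1
g(4) = mex{0,1} = 2
g(5) = mex{1,2} = 0
g(6) = mex{0} = 1
g(7) = mex{0,1} = 2
g(8) = mex{1,2} = 0
g(9) = mex{0} = 1
g(10) = mex{1} = 0
g(11) = mex{0,2} = 1
g(12) = mex{0,1} = 2
g(13) = mex{1,2} = 0
g(14) = mex{0,2} = 1
So g(14) = 1.
Build the Grundy sequence for row B with g(k) = mex{g(k−s) : s ∈ {3, 6, 7}, s ≤ k}:
g(0) = mex{} = 0
g(1) = mex{} = 0
g(2) = mex{} = 0
g(3) = mex{0} = 1
g(4) = mex{0} = 1
g(5) = mex{0} = 1
g(6) = mex{0,1} = 2
g(7) = mex{0,1} = 2
g(8) = mex{0,1} = 2
g(9) = mex{0,1,2} = 3
g(10) = mex{1,2} = 0
g(11) = mex{1,2} = 0
g(12) = mex{1,2,3} = 0
g(13) = mex{0,2} = 1
So g(13) = 1.
Row C is a plain Nim row of size 9, so its Grundy value is 9.
For row D, compute g(0), g(1), … with moves {1, 3, 7}:
g(0) = mex{} = 0
g(1) = mex{0} = 1
g(2) = mex{1} = 0
g(3) = mex{0} = 1
g(4) = mex{1} = 0
g(5) = mex{0} = 1
g(6) = mex{1} = 0
g(7) = mex{0} = 1
g(8) = mex{1} = 0
g(9) = mex{0} = 1
So g(9) = 1.
The value of a disjunctive sum is the nim-sum of the parts.
Combined value = 1 ⊕ 1 ⊕ 9 ⊕ 1 = 8.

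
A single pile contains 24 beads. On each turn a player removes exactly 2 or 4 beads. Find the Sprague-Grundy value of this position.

Build the Grundy sequence with g(k) = mex{g(k−s) : s ∈ {2, 4}, s ≤ k}:
k:     0  1  2  3  4  5  6  7  8  9 10 11 12 13 14 15 16 17 18 19 20 21 22 23 24
g(k):  0  0  1  1  2  2  0  0  1  1  2  2  0  0  1  1  2  2  0  0  1  1  2  2  0
So g(24) = 0.

0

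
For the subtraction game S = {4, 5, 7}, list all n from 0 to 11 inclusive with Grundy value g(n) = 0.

0, 1, 2, 3, 11

Build the Grundy sequence with g(k) = mex{g(k−s) : s ∈ {4, 5, 7}, s ≤ k}:
g(0) = mex{} = 0
g(1) = mex{} = 0
g(2) = mex{} = 0
g(3) = mex{} = 0
g(4) = mex{0} = 1
g(5) = mex{0} = 1
g(6) = mex{0} = 1
g(7) = mex{0} = 1
g(8) = mex{0,1} = 2
g(9) = mex{0,1} = 2
g(10) = mex{0,1} = 2
g(11) = mex{1} = 0
The P-positions (g = 0) in 0..11 are 0, 1, 2, 3, 11.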